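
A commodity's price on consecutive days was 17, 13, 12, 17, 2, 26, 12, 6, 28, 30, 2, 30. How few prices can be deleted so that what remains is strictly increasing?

Fewest deletions = n − (longest strictly increasing subsequence).
Patience tails:
17 → extends → [17]
13 → replaces 17 → [13]
12 → replaces 13 → [12]
17 → extends → [12, 17]
2 → replaces 12 → [2, 17]
26 → extends → [2, 17, 26]
12 → replaces 17 → [2, 12, 26]
6 → replaces 12 → [2, 6, 26]
28 → extends → [2, 6, 26, 28]
30 → extends → [2, 6, 26, 28, 30]
2 → already a tail → [2, 6, 26, 28, 30]
30 → already a tail → [2, 6, 26, 28, 30]
Longest strictly increasing subsequence has length 5, so deletions = 12 − 5 = 7.

7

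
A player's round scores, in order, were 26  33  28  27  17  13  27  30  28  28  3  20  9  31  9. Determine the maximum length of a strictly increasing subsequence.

4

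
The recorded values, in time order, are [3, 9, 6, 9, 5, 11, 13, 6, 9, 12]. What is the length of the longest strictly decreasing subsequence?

3

Negate each value so 'decreasing' becomes 'increasing', then run patience tails on the negated sequence:
-3 → extends → [-3]
-9 → replaces -3 → [-9]
-6 → extends → [-9, -6]
-9 → already a tail → [-9, -6]
-5 → extends → [-9, -6, -5]
-11 → replaces -9 → [-11, -6, -5]
-13 → replaces -11 → [-13, -6, -5]
-6 → already a tail → [-13, -6, -5]
-9 → replaces -6 → [-13, -9, -5]
-12 → replaces -9 → [-13, -12, -5]
Three tails, so the longest strictly decreasing subsequence of the original has length 3.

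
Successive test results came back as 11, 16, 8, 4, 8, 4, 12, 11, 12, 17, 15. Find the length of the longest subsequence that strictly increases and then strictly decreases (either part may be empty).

6

inc[i] = longest strictly increasing subsequence ending at i; dec[i] = longest strictly decreasing subsequence starting at i:
i:      1  2  3  4  5  6  7  8  9 10 11
a[i]:  11 16  8  4  8  4 12 11 12 17 15
inc:    1  2  1  1  2  1  3  3  4  5  5
dec:    3  3  2  1  2  1  2  1  1  2  1
Best peak at i=10 (value 17): inc=5, dec=2, length 5+2−1 = 6.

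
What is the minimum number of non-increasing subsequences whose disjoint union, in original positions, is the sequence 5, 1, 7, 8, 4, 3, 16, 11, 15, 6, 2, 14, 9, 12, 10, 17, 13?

6

Place each on the leftmost legal pile:
5 → new pile 1 (tops now [5])
1 → pile 1 (tops now [1])
7 → new pile 2 (tops now [1, 7])
8 → new pile 3 (tops now [1, 7, 8])
4 → pile 2 (tops now [1, 4, 8])
3 → pile 2 (tops now [1, 3, 8])
16 → new pile 4 (tops now [1, 3, 8, 16])
11 → pile 4 (tops now [1, 3, 8, 11])
15 → new pile 5 (tops now [1, 3, 8, 11, 15])
6 → pile 3 (tops now [1, 3, 6, 11, 15])
2 → pile 2 (tops now [1, 2, 6, 11, 15])
14 → pile 5 (tops now [1, 2, 6, 11, 14])
9 → pile 4 (tops now [1, 2, 6, 9, 14])
12 → pile 5 (tops now [1, 2, 6, 9, 12])
10 → pile 5 (tops now [1, 2, 6, 9, 10])
17 → new pile 6 (tops now [1, 2, 6, 9, 10, 17])
13 → pile 6 (tops now [1, 2, 6, 9, 10, 13])
Six piles.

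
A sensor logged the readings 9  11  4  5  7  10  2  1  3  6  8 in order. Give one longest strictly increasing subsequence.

4, 5, 7, 10

Patience tails give the LIS length; then backtrack through the dp parents:
9 → extends → [9]
11 → extends → [9, 11]
4 → replaces 9 → [4, 11]
5 → replaces 11 → [4, 5]
7 → extends → [4, 5, 7]
10 → extends → [4, 5, 7, 10]
2 → replaces 4 → [2, 5, 7, 10]
1 → replaces 2 → [1, 5, 7, 10]
3 → replaces 5 → [1, 3, 7, 10]
6 → replaces 7 → [1, 3, 6, 10]
8 → replaces 10 → [1, 3, 6, 8]
Length 4; one witness is 4, 5, 7, 10.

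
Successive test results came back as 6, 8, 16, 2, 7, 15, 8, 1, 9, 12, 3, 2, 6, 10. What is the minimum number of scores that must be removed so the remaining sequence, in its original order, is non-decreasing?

9

Fewest deletions = n − (longest non-decreasing subsequence).
Patience tails:
6 → extends → [6]
8 → extends → [6, 8]
16 → extends → [6, 8, 16]
2 → replaces 6 → [2, 8, 16]
7 → replaces 8 → [2, 7, 16]
15 → replaces 16 → [2, 7, 15]
8 → replaces 15 → [2, 7, 8]
1 → replaces 2 → [1, 7, 8]
9 → extends → [1, 7, 8, 9]
12 → extends → [1, 7, 8, 9, 12]
3 → replaces 7 → [1, 3, 8, 9, 12]
2 → replaces 3 → [1, 2, 8, 9, 12]
6 → replaces 8 → [1, 2, 6, 9, 12]
10 → replaces 12 → [1, 2, 6, 9, 10]
Longest non-decreasing subsequence has length 5, so deletions = 14 − 5 = 9.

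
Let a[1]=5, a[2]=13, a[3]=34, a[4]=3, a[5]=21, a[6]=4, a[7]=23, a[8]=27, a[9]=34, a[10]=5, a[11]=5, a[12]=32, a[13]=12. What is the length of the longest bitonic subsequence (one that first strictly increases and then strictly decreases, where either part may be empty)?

8

inc[i] = longest strictly increasing subsequence ending at i; dec[i] = longest strictly decreasing subsequence starting at i:
i:      1  2  3  4  5  6  7  8  9 10 11 12 13
a[i]:   5 13 34  3 21  4 23 27 34  5  5 32 12
inc:    1  2  3  1  3  2  4  5  6  3  3  6  4
dec:    2  2  3  1  2  1  2  2  3  1  1  2  1
Best peak at i=9 (value 34): inc=6, dec=3, length 6+3−1 = 8.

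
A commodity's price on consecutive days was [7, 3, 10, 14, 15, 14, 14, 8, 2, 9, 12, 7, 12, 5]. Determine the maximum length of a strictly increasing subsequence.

Let dp[i] be the length of the longest such subsequence ending at index i:
i:      1  2  3  4  5  6  7  8  9 10 11 12 13 14
a[i]:   7  3 10 14 15 14 14  8  2  9 12  7 12  5
dp:     1  1  2  3  4  3  3  2  1  3  4  2  4  2
Maximum dp value is 4.

4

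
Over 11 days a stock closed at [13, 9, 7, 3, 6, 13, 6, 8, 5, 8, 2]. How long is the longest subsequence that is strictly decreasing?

6

Negate each value so 'decreasing' becomes 'increasing', then run patience tails on the negated sequence:
-13 → extends → [-13]
-9 → extends → [-13, -9]
-7 → extends → [-13, -9, -7]
-3 → extends → [-13, -9, -7, -3]
-6 → replaces -3 → [-13, -9, -7, -6]
-13 → already a tail → [-13, -9, -7, -6]
-6 → already a tail → [-13, -9, -7, -6]
-8 → replaces -7 → [-13, -9, -8, -6]
-5 → extends → [-13, -9, -8, -6, -5]
-8 → already a tail → [-13, -9, -8, -6, -5]
-2 → extends → [-13, -9, -8, -6, -5, -2]
Six tails, so the longest strictly decreasing subsequence of the original has length 6.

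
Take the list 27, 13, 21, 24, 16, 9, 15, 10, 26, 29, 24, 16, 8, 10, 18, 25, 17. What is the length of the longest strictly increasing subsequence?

Track the smallest tail for each achievable length (strict):
27 → extends → [27]
13 → replaces 27 → [13]
21 → extends → [13, 21]
24 → extends → [13, 21, 24]
16 → replaces 21 → [13, 16, 24]
9 → replaces 13 → [9, 16, 24]
15 → replaces 16 → [9, 15, 24]
10 → replaces 15 → [9, 10, 24]
26 → extends → [9, 10, 24, 26]
29 → extends → [9, 10, 24, 26, 29]
24 → already a tail → [9, 10, 24, 26, 29]
16 → replaces 24 → [9, 10, 16, 26, 29]
8 → replaces 9 → [8, 10, 16, 26, 29]
10 → already a tail → [8, 10, 16, 26, 29]
18 → replaces 26 → [8, 10, 16, 18, 29]
25 → replaces 29 → [8, 10, 16, 18, 25]
17 → replaces 18 → [8, 10, 16, 17, 25]
Five tails, so the longest strictly increasing subsequence has length 5 (e.g. 13, 21, 24, 26, 29).

5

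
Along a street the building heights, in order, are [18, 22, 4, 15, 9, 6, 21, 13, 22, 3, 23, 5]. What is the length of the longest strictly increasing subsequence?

Track the smallest tail for each achievable length (strict):
18 → extends → [18]
22 → extends → [18, 22]
4 → replaces 18 → [4, 22]
15 → replaces 22 → [4, 15]
9 → replaces 15 → [4, 9]
6 → replaces 9 → [4, 6]
21 → extends → [4, 6, 21]
13 → replaces 21 → [4, 6, 13]
22 → extends → [4, 6, 13, 22]
3 → replaces 4 → [3, 6, 13, 22]
23 → extends → [3, 6, 13, 22, 23]
5 → replaces 6 → [3, 5, 13, 22, 23]
Five tails, so the longest strictly increasing subsequence has length 5 (e.g. 4, 15, 21, 22, 23).

5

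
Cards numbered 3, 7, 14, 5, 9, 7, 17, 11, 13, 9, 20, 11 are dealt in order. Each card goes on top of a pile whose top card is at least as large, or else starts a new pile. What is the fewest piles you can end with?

Place each on the leftmost legal pile:
3 → new pile 1 (tops now [3])
7 → new pile 2 (tops now [3, 7])
14 → new pile 3 (tops now [3, 7, 14])
5 → pile 2 (tops now [3, 5, 14])
9 → pile 3 (tops now [3, 5, 9])
7 → pile 3 (tops now [3, 5, 7])
17 → new pile 4 (tops now [3, 5, 7, 17])
11 → pile 4 (tops now [3, 5, 7, 11])
13 → new pile 5 (tops now [3, 5, 7, 11, 13])
9 → pile 4 (tops now [3, 5, 7, 9, 13])
20 → new pile 6 (tops now [3, 5, 7, 9, 13, 20])
11 → pile 5 (tops now [3, 5, 7, 9, 11, 20])
Six piles.

6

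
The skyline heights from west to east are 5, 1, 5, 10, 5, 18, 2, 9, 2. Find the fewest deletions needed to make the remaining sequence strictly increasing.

5

Fewest deletions = n − (longest strictly increasing subsequence).
Patience tails:
5 → extends → [5]
1 → replaces 5 → [1]
5 → extends → [1, 5]
10 → extends → [1, 5, 10]
5 → already a tail → [1, 5, 10]
18 → extends → [1, 5, 10, 18]
2 → replaces 5 → [1, 2, 10, 18]
9 → replaces 10 → [1, 2, 9, 18]
2 → already a tail → [1, 2, 9, 18]
Longest strictly increasing subsequence has length 4, so deletions = 9 − 4 = 5.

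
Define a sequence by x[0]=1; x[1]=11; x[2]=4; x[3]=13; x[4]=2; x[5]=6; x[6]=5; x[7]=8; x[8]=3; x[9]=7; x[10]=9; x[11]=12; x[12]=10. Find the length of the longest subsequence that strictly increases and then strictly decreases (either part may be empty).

7

inc[i] = longest strictly increasing subsequence ending at i; dec[i] = longest strictly decreasing subsequence starting at i:
i:      0  1  2  3  4  5  6  7  8  9 10 11 12
x[i]:   1 11  4 13  2  6  5  8  3  7  9 12 10
inc:    1  2  2  3  2  3  3  4  3  4  5  6  6
dec:    1  4  2  4  1  3  2  2  1  1  1  2  1
Best peak at i=11 (value 12): inc=6, dec=2, length 6+2−1 = 7.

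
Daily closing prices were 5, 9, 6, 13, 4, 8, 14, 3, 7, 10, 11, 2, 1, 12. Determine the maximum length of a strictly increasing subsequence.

Track the smallest tail for each achievable length (strict):
5 → extends → [5]
9 → extends → [5, 9]
6 → replaces 9 → [5, 6]
13 → extends → [5, 6, 13]
4 → replaces 5 → [4, 6, 13]
8 → replaces 13 → [4, 6, 8]
14 → extends → [4, 6, 8, 14]
3 → replaces 4 → [3, 6, 8, 14]
7 → replaces 8 → [3, 6, 7, 14]
10 → replaces 14 → [3, 6, 7, 10]
11 → extends → [3, 6, 7, 10, 11]
2 → replaces 3 → [2, 6, 7, 10, 11]
1 → replaces 2 → [1, 6, 7, 10, 11]
12 → extends → [1, 6, 7, 10, 11, 12]
Six tails, so the longest strictly increasing subsequence has length 6 (e.g. 5, 6, 8, 10, 11, 12).

6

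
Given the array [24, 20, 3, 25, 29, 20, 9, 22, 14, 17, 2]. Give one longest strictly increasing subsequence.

3, 9, 14, 17

Patience tails give the LIS length; then backtrack through the dp parents:
24 → extends → [24]
20 → replaces 24 → [20]
3 → replaces 20 → [3]
25 → extends → [3, 25]
29 → extends → [3, 25, 29]
20 → replaces 25 → [3, 20, 29]
9 → replaces 20 → [3, 9, 29]
22 → replaces 29 → [3, 9, 22]
14 → replaces 22 → [3, 9, 14]
17 → extends → [3, 9, 14, 17]
2 → replaces 3 → [2, 9, 14, 17]
Length 4; one witness is 3, 9, 14, 17.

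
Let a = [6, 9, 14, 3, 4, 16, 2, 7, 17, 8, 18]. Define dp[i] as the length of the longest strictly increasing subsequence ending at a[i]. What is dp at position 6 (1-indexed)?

4

dp[i] = 1 + max{dp[j] : j<i, a[j]<a[i]} (or 1 if no such j):
i:      1  2  3  4  5  6  7  8  9 10 11
a[i]:   6  9 14  3  4 16  2  7 17  8 18
dp:     1  2  3  1  2  4  1  3  5  4  6
At index 6 the value is 4.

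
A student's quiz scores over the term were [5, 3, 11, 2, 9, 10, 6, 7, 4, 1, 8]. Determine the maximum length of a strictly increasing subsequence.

4

Track the smallest tail for each achievable length (strict):
5 → extends → [5]
3 → replaces 5 → [3]
11 → extends → [3, 11]
2 → replaces 3 → [2, 11]
9 → replaces 11 → [2, 9]
10 → extends → [2, 9, 10]
6 → replaces 9 → [2, 6, 10]
7 → replaces 10 → [2, 6, 7]
4 → replaces 6 → [2, 4, 7]
1 → replaces 2 → [1, 4, 7]
8 → extends → [1, 4, 7, 8]
Four tails, so the longest strictly increasing subsequence has length 4 (e.g. 5, 6, 7, 8).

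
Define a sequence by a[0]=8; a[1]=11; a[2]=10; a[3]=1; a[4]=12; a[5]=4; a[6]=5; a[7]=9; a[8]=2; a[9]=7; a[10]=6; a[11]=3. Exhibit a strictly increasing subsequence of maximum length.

1, 4, 5, 9

Patience tails give the LIS length; then backtrack through the dp parents:
8 → extends → [8]
11 → extends → [8, 11]
10 → replaces 11 → [8, 10]
1 → replaces 8 → [1, 10]
12 → extends → [1, 10, 12]
4 → replaces 10 → [1, 4, 12]
5 → replaces 12 → [1, 4, 5]
9 → extends → [1, 4, 5, 9]
2 → replaces 4 → [1, 2, 5, 9]
7 → replaces 9 → [1, 2, 5, 7]
6 → replaces 7 → [1, 2, 5, 6]
3 → replaces 5 → [1, 2, 3, 6]
Length 4; one witness is 1, 4, 5, 9.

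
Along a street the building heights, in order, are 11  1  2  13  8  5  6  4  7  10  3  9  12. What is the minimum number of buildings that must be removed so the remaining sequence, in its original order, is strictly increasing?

6

Fewest deletions = n − (longest strictly increasing subsequence).
i:      1  2  3  4  5  6  7  8  9 10 11 12 13
a[i]:  11  1  2 13  8  5  6  4  7 10  3  9 12
dp:     1  1  2  3  3  3  4  3  5  6  3  6  7
max dp = 7, so deletions = 13 − 7 = 6.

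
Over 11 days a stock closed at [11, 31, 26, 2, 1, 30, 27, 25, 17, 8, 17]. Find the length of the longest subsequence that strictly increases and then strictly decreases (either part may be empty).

inc[i] = longest strictly increasing subsequence ending at i; dec[i] = longest strictly decreasing subsequence starting at i:
i:      1  2  3  4  5  6  7  8  9 10 11
a[i]:  11 31 26  2  1 30 27 25 17  8 17
inc:    1  2  2  1  1  3  3  2  2  2  3
dec:    3  6  4  2  1  5  4  3  2  1  1
Best peak at i=2 (value 31): inc=2, dec=6, length 2+6−1 = 7.

7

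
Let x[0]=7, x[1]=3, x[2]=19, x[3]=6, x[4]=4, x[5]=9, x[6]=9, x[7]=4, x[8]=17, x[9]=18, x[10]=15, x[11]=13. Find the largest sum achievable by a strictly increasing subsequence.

Let S[i] be the best sum of a strictly increasing subsequence ending at i:
i:      0  1  2  3  4  5  6  7  8  9 10 11
x[i]:   7  3 19  6  4  9  9  4 17 18 15 13
S:      7  3 26  9  7 18 18  7 35 53 33 31
Maximum is 53 (e.g. 3 + 6 + 9 + 17 + 18).

53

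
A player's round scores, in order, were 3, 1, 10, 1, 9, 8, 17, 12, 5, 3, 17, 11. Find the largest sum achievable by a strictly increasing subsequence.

42

Let S[i] be the best sum of a strictly increasing subsequence ending at i:
i:      1  2  3  4  5  6  7  8  9 10 11 12
a[i]:   3  1 10  1  9  8 17 12  5  3 17 11
S:      3  1 13  1 12 11 30 25  8  4 42 24
Maximum is 42 (e.g. 3 + 10 + 12 + 17).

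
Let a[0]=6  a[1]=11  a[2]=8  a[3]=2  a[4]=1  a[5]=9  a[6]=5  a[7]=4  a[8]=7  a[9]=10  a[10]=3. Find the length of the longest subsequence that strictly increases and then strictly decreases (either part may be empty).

inc[i] = longest strictly increasing subsequence ending at i; dec[i] = longest strictly decreasing subsequence starting at i:
i:      0  1  2  3  4  5  6  7  8  9 10
a[i]:   6 11  8  2  1  9  5  4  7 10  3
inc:    1  2  2  1  1  3  2  2  3  4  2
dec:    4  5  4  2  1  4  3  2  2  2  1
Best peak at i=1 (value 11): inc=2, dec=5, length 2+5−1 = 6.

6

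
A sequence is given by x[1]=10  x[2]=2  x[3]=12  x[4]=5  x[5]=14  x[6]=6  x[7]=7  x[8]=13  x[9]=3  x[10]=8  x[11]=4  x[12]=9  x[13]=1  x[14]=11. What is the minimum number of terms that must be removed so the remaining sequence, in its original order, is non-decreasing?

7

Fewest deletions = n − (longest non-decreasing subsequence).
i:      1  2  3  4  5  6  7  8  9 10 11 12 13 14
x[i]:  10  2 12  5 14  6  7 13  3  8  4  9  1 11
dp:     1  1  2  2  3  3  4  5  2  5  3  6  1  7
max dp = 7, so deletions = 14 − 7 = 7.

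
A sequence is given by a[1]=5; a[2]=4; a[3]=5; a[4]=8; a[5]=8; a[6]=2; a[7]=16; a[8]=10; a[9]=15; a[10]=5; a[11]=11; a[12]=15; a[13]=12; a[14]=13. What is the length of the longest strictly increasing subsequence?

Let dp[i] be the length of the longest such subsequence ending at index i:
i:      1  2  3  4  5  6  7  8  9 10 11 12 13 14
a[i]:   5  4  5  8  8  2 16 10 15  5 11 15 12 13
dp:     1  1  2  3  3  1  4  4  5  2  5  6  6  7
Maximum dp value is 7.

7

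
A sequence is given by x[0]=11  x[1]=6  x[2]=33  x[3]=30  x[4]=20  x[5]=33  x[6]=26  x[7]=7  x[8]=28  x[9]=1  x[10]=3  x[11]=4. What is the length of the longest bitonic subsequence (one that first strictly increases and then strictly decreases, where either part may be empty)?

6

inc[i] = longest strictly increasing subsequence ending at i; dec[i] = longest strictly decreasing subsequence starting at i:
i:      0  1  2  3  4  5  6  7  8  9 10 11
x[i]:  11  6 33 30 20 33 26  7 28  1  3  4
inc:    1  1  2  2  2  3  3  2  4  1  2  3
dec:    3  2  5  4  3  4  3  2  2  1  1  1
Best peak at i=2 (value 33): inc=2, dec=5, length 2+5−1 = 6.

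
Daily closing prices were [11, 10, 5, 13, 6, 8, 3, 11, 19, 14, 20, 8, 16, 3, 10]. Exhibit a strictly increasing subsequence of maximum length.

5, 6, 8, 11, 19, 20

Patience tails give the LIS length; then backtrack through the dp parents:
11 → extends → [11]
10 → replaces 11 → [10]
5 → replaces 10 → [5]
13 → extends → [5, 13]
6 → replaces 13 → [5, 6]
8 → extends → [5, 6, 8]
3 → replaces 5 → [3, 6, 8]
11 → extends → [3, 6, 8, 11]
19 → extends → [3, 6, 8, 11, 19]
14 → replaces 19 → [3, 6, 8, 11, 14]
20 → extends → [3, 6, 8, 11, 14, 20]
8 → already a tail → [3, 6, 8, 11, 14, 20]
16 → replaces 20 → [3, 6, 8, 11, 14, 16]
3 → already a tail → [3, 6, 8, 11, 14, 16]
10 → replaces 11 → [3, 6, 8, 10, 14, 16]
Length 6; one witness is 5, 6, 8, 11, 19, 20.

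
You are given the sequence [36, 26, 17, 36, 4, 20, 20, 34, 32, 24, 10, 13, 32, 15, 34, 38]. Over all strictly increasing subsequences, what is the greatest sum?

165

Let S[i] be the best sum of a strictly increasing subsequence ending at i:
i:       1   2   3   4   5   6   7   8   9  10  11  12  13  14  15  16
a[i]:   36  26  17  36   4  20  20  34  32  24  10  13  32  15  34  38
S:      36  26  17  62   4  37  37  71  69  61  14  27  93  42 127 165
Maximum is 165 (e.g. 17 + 20 + 24 + 32 + 34 + 38).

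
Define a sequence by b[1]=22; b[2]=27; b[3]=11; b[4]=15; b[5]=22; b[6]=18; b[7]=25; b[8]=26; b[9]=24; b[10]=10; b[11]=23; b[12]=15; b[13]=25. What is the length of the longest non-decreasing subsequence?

5

Track the smallest tail for each achievable length (allowing ties):
22 → extends → [22]
27 → extends → [22, 27]
11 → replaces 22 → [11, 27]
15 → replaces 27 → [11, 15]
22 → extends → [11, 15, 22]
18 → replaces 22 → [11, 15, 18]
25 → extends → [11, 15, 18, 25]
26 → extends → [11, 15, 18, 25, 26]
24 → replaces 25 → [11, 15, 18, 24, 26]
10 → replaces 11 → [10, 15, 18, 24, 26]
23 → replaces 24 → [10, 15, 18, 23, 26]
15 → replaces 18 → [10, 15, 15, 23, 26]
25 → replaces 26 → [10, 15, 15, 23, 25]
Five tails, so the longest non-decreasing subsequence has length 5 (e.g. 11, 15, 22, 25, 26).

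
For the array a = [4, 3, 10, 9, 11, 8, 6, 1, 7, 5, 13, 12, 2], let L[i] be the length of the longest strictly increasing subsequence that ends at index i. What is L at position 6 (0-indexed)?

2

dp[i] = 1 + max{dp[j] : j<i, a[j]<a[i]} (or 1 if no such j):
i:      0  1  2  3  4  5  6  7  8  9 10 11 12
a[i]:   4  3 10  9 11  8  6  1  7  5 13 12  2
dp:     1  1  2  2  3  2  2  1  3  2  4  4  2
At index 6 the value is 2.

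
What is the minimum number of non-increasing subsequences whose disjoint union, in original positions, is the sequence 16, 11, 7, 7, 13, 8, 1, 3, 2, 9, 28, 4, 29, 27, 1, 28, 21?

The minimum number of non-increasing subsequences covering a sequence equals the length of its longest strictly increasing subsequence.
LIS length is 5 (e.g. 7, 8, 9, 28, 29), so 5 piles are needed.

5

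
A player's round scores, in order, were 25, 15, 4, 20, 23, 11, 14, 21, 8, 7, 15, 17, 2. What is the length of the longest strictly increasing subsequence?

Track the smallest tail for each achievable length (strict):
25 → extends → [25]
15 → replaces 25 → [15]
4 → replaces 15 → [4]
20 → extends → [4, 20]
23 → extends → [4, 20, 23]
11 → replaces 20 → [4, 11, 23]
14 → replaces 23 → [4, 11, 14]
21 → extends → [4, 11, 14, 21]
8 → replaces 11 → [4, 8, 14, 21]
7 → replaces 8 → [4, 7, 14, 21]
15 → replaces 21 → [4, 7, 14, 15]
17 → extends → [4, 7, 14, 15, 17]
2 → replaces 4 → [2, 7, 14, 15, 17]
Five tails, so the longest strictly increasing subsequence has length 5 (e.g. 4, 11, 14, 15, 17).

5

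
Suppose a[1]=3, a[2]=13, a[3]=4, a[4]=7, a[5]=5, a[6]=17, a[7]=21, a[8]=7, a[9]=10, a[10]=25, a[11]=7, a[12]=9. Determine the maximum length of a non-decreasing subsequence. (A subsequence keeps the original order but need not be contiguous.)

6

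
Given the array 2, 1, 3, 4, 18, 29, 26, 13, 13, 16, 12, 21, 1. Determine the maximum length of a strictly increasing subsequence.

Track the smallest tail for each achievable length (strict):
2 → extends → [2]
1 → replaces 2 → [1]
3 → extends → [1, 3]
4 → extends → [1, 3, 4]
18 → extends → [1, 3, 4, 18]
29 → extends → [1, 3, 4, 18, 29]
26 → replaces 29 → [1, 3, 4, 18, 26]
13 → replaces 18 → [1, 3, 4, 13, 26]
13 → already a tail → [1, 3, 4, 13, 26]
16 → replaces 26 → [1, 3, 4, 13, 16]
12 → replaces 13 → [1, 3, 4, 12, 16]
21 → extends → [1, 3, 4, 12, 16, 21]
1 → already a tail → [1, 3, 4, 12, 16, 21]
Six tails, so the longest strictly increasing subsequence has length 6 (e.g. 2, 3, 4, 13, 16, 21).

6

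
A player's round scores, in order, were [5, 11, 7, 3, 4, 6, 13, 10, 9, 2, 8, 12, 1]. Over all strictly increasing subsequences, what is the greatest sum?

35

Let S[i] be the best sum of a strictly increasing subsequence ending at i:
i:      1  2  3  4  5  6  7  8  9 10 11 12 13
a[i]:   5 11  7  3  4  6 13 10  9  2  8 12  1
S:      5 16 12  3  7 13 29 23 22  2 21 35  1
Maximum is 35 (e.g. 3 + 4 + 6 + 10 + 12).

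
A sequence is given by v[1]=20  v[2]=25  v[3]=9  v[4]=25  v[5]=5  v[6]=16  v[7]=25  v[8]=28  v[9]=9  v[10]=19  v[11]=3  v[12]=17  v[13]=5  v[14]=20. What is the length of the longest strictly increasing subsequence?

Let dp[i] be the length of the longest such subsequence ending at index i:
i:      1  2  3  4  5  6  7  8  9 10 11 12 13 14
v[i]:  20 25  9 25  5 16 25 28  9 19  3 17  5 20
dp:     1  2  1  2  1  2  3  4  2  3  1  3  2  4
Maximum dp value is 4.

4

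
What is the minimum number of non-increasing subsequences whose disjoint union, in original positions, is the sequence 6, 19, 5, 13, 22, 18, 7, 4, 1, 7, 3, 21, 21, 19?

4

Place each on the leftmost legal pile:
6 → new pile 1 (tops now [6])
19 → new pile 2 (tops now [6, 19])
5 → pile 1 (tops now [5, 19])
13 → pile 2 (tops now [5, 13])
22 → new pile 3 (tops now [5, 13, 22])
18 → pile 3 (tops now [5, 13, 18])
7 → pile 2 (tops now [5, 7, 18])
4 → pile 1 (tops now [4, 7, 18])
1 → pile 1 (tops now [1, 7, 18])
7 → pile 2 (tops now [1, 7, 18])
3 → pile 2 (tops now [1, 3, 18])
21 → new pile 4 (tops now [1, 3, 18, 21])
21 → pile 4 (tops now [1, 3, 18, 21])
19 → pile 4 (tops now [1, 3, 18, 19])
Four piles.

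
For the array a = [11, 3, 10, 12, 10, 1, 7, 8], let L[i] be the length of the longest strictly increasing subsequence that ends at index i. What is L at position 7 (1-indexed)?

2

dp[i] = 1 + max{dp[j] : j<i, a[j]<a[i]} (or 1 if no such j):
i:      1  2  3  4  5  6  7  8
a[i]:  11  3 10 12 10  1  7  8
dp:     1  1  2  3  2  1  2  3
At index 7 the value is 2.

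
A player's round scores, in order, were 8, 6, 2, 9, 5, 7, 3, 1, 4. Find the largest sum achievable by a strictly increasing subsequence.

Let S[i] be the best sum of a strictly increasing subsequence ending at i:
i:      1  2  3  4  5  6  7  8  9
a[i]:   8  6  2  9  5  7  3  1  4
S:      8  6  2 17  7 14  5  1  9
Maximum is 17 (e.g. 8 + 9).

17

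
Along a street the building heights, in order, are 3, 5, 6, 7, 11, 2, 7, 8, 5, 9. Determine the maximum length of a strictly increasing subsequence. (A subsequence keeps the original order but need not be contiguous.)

6

Track the smallest tail for each achievable length (strict):
3 → extends → [3]
5 → extends → [3, 5]
6 → extends → [3, 5, 6]
7 → extends → [3, 5, 6, 7]
11 → extends → [3, 5, 6, 7, 11]
2 → replaces 3 → [2, 5, 6, 7, 11]
7 → already a tail → [2, 5, 6, 7, 11]
8 → replaces 11 → [2, 5, 6, 7, 8]
5 → already a tail → [2, 5, 6, 7, 8]
9 → extends → [2, 5, 6, 7, 8, 9]
Six tails, so the longest strictly increasing subsequence has length 6 (e.g. 3, 5, 6, 7, 8, 9).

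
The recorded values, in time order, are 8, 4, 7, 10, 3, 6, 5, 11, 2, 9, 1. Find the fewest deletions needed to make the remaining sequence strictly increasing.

Fewest deletions = n − (longest strictly increasing subsequence).
i:      1  2  3  4  5  6  7  8  9 10 11
a[i]:   8  4  7 10  3  6  5 11  2  9  1
dp:     1  1  2  3  1  2  2  4  1  3  1
max dp = 4, so deletions = 11 − 4 = 7.

7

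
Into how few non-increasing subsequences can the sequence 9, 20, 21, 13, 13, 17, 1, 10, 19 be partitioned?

4

The minimum number of non-increasing subsequences covering a sequence equals the length of its longest strictly increasing subsequence.
LIS length is 4 (e.g. 9, 13, 17, 19), so 4 piles are needed.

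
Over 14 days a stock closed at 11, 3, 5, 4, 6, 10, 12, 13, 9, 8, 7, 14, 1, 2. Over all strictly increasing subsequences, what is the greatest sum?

63

Let S[i] be the best sum of a strictly increasing subsequence ending at i:
i:      1  2  3  4  5  6  7  8  9 10 11 12 13 14
a[i]:  11  3  5  4  6 10 12 13  9  8  7 14  1  2
S:     11  3  8  7 14 24 36 49 23 22 21 63  1  3
Maximum is 63 (e.g. 3 + 5 + 6 + 10 + 12 + 13 + 14).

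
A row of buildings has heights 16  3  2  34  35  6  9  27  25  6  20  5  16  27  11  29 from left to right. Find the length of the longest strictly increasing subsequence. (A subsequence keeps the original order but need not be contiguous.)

Track the smallest tail for each achievable length (strict):
16 → extends → [16]
3 → replaces 16 → [3]
2 → replaces 3 → [2]
34 → extends → [2, 34]
35 → extends → [2, 34, 35]
6 → replaces 34 → [2, 6, 35]
9 → replaces 35 → [2, 6, 9]
27 → extends → [2, 6, 9, 27]
25 → replaces 27 → [2, 6, 9, 25]
6 → already a tail → [2, 6, 9, 25]
20 → replaces 25 → [2, 6, 9, 20]
5 → replaces 6 → [2, 5, 9, 20]
16 → replaces 20 → [2, 5, 9, 16]
27 → extends → [2, 5, 9, 16, 27]
11 → replaces 16 → [2, 5, 9, 11, 27]
29 → extends → [2, 5, 9, 11, 27, 29]
Six tails, so the longest strictly increasing subsequence has length 6 (e.g. 3, 6, 9, 25, 27, 29).

6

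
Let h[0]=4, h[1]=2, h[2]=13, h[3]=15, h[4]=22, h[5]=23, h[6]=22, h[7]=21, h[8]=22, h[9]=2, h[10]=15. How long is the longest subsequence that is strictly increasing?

5

Let dp[i] be the length of the longest such subsequence ending at index i:
i:      0  1  2  3  4  5  6  7  8  9 10
h[i]:   4  2 13 15 22 23 22 21 22  2 15
dp:     1  1  2  3  4  5  4  4  5  1  3
Maximum dp value is 5.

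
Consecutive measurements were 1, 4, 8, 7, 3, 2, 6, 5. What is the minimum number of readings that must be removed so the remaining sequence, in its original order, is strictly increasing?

5

Fewest deletions = n − (longest strictly increasing subsequence).
i:     1 2 3 4 5 6 7 8
a[i]:  1 4 8 7 3 2 6 5
dp:    1 2 3 3 2 2 3 3
max dp = 3, so deletions = 8 − 3 = 5.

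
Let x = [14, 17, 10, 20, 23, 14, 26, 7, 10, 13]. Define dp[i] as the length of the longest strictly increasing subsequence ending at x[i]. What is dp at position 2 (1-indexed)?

2

dp[i] = 1 + max{dp[j] : j<i, x[j]<x[i]} (or 1 if no such j):
i:      1  2  3  4  5  6  7  8  9 10
x[i]:  14 17 10 20 23 14 26  7 10 13
dp:     1  2  1  3  4  2  5  1  2  3
At index 2 the value is 2.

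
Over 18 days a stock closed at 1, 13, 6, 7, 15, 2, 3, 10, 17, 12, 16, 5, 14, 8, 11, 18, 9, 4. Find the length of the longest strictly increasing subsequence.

Track the smallest tail for each achievable length (strict):
1 → extends → [1]
13 → extends → [1, 13]
6 → replaces 13 → [1, 6]
7 → extends → [1, 6, 7]
15 → extends → [1, 6, 7, 15]
2 → replaces 6 → [1, 2, 7, 15]
3 → replaces 7 → [1, 2, 3, 15]
10 → replaces 15 → [1, 2, 3, 10]
17 → extends → [1, 2, 3, 10, 17]
12 → replaces 17 → [1, 2, 3, 10, 12]
16 → extends → [1, 2, 3, 10, 12, 16]
5 → replaces 10 → [1, 2, 3, 5, 12, 16]
14 → replaces 16 → [1, 2, 3, 5, 12, 14]
8 → replaces 12 → [1, 2, 3, 5, 8, 14]
11 → replaces 14 → [1, 2, 3, 5, 8, 11]
18 → extends → [1, 2, 3, 5, 8, 11, 18]
9 → replaces 11 → [1, 2, 3, 5, 8, 9, 18]
4 → replaces 5 → [1, 2, 3, 4, 8, 9, 18]
Seven tails, so the longest strictly increasing subsequence has length 7 (e.g. 1, 6, 7, 10, 12, 16, 18).

7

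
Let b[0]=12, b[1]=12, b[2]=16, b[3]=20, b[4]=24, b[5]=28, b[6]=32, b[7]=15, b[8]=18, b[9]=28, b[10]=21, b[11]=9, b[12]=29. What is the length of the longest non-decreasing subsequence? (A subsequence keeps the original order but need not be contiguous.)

Let dp[i] be the length of the longest such subsequence ending at index i:
i:      0  1  2  3  4  5  6  7  8  9 10 11 12
b[i]:  12 12 16 20 24 28 32 15 18 28 21  9 29
dp:     1  2  3  4  5  6  7  3  4  7  5  1  8
Maximum dp value is 8.

8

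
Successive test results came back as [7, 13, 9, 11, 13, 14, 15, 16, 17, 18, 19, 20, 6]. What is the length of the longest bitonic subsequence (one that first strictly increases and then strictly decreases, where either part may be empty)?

12

inc[i] = longest strictly increasing subsequence ending at i; dec[i] = longest strictly decreasing subsequence starting at i:
i:      1  2  3  4  5  6  7  8  9 10 11 12 13
a[i]:   7 13  9 11 13 14 15 16 17 18 19 20  6
inc:    1  2  2  3  4  5  6  7  8  9 10 11  1
dec:    2  3  2  2  2  2  2  2  2  2  2  2  1
Best peak at i=12 (value 20): inc=11, dec=2, length 11+2−1 = 12.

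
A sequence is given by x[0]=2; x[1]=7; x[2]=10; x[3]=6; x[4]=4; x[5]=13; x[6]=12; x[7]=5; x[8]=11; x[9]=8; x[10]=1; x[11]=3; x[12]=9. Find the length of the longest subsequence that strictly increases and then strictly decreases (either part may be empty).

inc[i] = longest strictly increasing subsequence ending at i; dec[i] = longest strictly decreasing subsequence starting at i:
i:      0  1  2  3  4  5  6  7  8  9 10 11 12
x[i]:   2  7 10  6  4 13 12  5 11  8  1  3  9
inc:    1  2  3  2  2  4  4  3  4  4  1  2  5
dec:    2  4  4  3  2  5  4  2  3  2  1  1  1
Best peak at i=5 (value 13): inc=4, dec=5, length 4+5−1 = 8.

8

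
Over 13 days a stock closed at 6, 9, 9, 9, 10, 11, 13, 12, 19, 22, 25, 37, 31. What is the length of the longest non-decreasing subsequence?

11

Track the smallest tail for each achievable length (allowing ties):
6 → extends → [6]
9 → extends → [6, 9]
9 → extends → [6, 9, 9]
9 → extends → [6, 9, 9, 9]
10 → extends → [6, 9, 9, 9, 10]
11 → extends → [6, 9, 9, 9, 10, 11]
13 → extends → [6, 9, 9, 9, 10, 11, 13]
12 → replaces 13 → [6, 9, 9, 9, 10, 11, 12]
19 → extends → [6, 9, 9, 9, 10, 11, 12, 19]
22 → extends → [6, 9, 9, 9, 10, 11, 12, 19, 22]
25 → extends → [6, 9, 9, 9, 10, 11, 12, 19, 22, 25]
37 → extends → [6, 9, 9, 9, 10, 11, 12, 19, 22, 25, 37]
31 → replaces 37 → [6, 9, 9, 9, 10, 11, 12, 19, 22, 25, 31]
Eleven tails, so the longest non-decreasing subsequence has length 11 (e.g. 6, 9, 9, 9, 10, 11, 13, 19, 22, 25, 37).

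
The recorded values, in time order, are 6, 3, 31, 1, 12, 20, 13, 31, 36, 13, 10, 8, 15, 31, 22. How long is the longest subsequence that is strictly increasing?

Track the smallest tail for each achievable length (strict):
6 → extends → [6]
3 → replaces 6 → [3]
31 → extends → [3, 31]
1 → replaces 3 → [1, 31]
12 → replaces 31 → [1, 12]
20 → extends → [1, 12, 20]
13 → replaces 20 → [1, 12, 13]
31 → extends → [1, 12, 13, 31]
36 → extends → [1, 12, 13, 31, 36]
13 → already a tail → [1, 12, 13, 31, 36]
10 → replaces 12 → [1, 10, 13, 31, 36]
8 → replaces 10 → [1, 8, 13, 31, 36]
15 → replaces 31 → [1, 8, 13, 15, 36]
31 → replaces 36 → [1, 8, 13, 15, 31]
22 → replaces 31 → [1, 8, 13, 15, 22]
Five tails, so the longest strictly increasing subsequence has length 5 (e.g. 6, 12, 20, 31, 36).

5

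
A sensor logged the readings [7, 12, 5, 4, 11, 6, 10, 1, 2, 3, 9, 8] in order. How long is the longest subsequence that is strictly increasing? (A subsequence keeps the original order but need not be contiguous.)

Track the smallest tail for each achievable length (strict):
7 → extends → [7]
12 → extends → [7, 12]
5 → replaces 7 → [5, 12]
4 → replaces 5 → [4, 12]
11 → replaces 12 → [4, 11]
6 → replaces 11 → [4, 6]
10 → extends → [4, 6, 10]
1 → replaces 4 → [1, 6, 10]
2 → replaces 6 → [1, 2, 10]
3 → replaces 10 → [1, 2, 3]
9 → extends → [1, 2, 3, 9]
8 → replaces 9 → [1, 2, 3, 8]
Four tails, so the longest strictly increasing subsequence has length 4 (e.g. 1, 2, 3, 9).

4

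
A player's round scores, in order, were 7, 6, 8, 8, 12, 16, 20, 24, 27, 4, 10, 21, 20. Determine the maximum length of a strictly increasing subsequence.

Track the smallest tail for each achievable length (strict):
7 → extends → [7]
6 → replaces 7 → [6]
8 → extends → [6, 8]
8 → already a tail → [6, 8]
12 → extends → [6, 8, 12]
16 → extends → [6, 8, 12, 16]
20 → extends → [6, 8, 12, 16, 20]
24 → extends → [6, 8, 12, 16, 20, 24]
27 → extends → [6, 8, 12, 16, 20, 24, 27]
4 → replaces 6 → [4, 8, 12, 16, 20, 24, 27]
10 → replaces 12 → [4, 8, 10, 16, 20, 24, 27]
21 → replaces 24 → [4, 8, 10, 16, 20, 21, 27]
20 → already a tail → [4, 8, 10, 16, 20, 21, 27]
Seven tails, so the longest strictly increasing subsequence has length 7 (e.g. 7, 8, 12, 16, 20, 24, 27).

7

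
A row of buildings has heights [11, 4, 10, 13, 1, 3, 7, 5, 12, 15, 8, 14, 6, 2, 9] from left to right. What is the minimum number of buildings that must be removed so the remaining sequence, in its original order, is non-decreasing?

10

Fewest deletions = n − (longest non-decreasing subsequence).
i:      1  2  3  4  5  6  7  8  9 10 11 12 13 14 15
a[i]:  11  4 10 13  1  3  7  5 12 15  8 14  6  2  9
dp:     1  1  2  3  1  2  3  3  4  5  4  5  4  2  5
max dp = 5, so deletions = 15 − 5 = 10.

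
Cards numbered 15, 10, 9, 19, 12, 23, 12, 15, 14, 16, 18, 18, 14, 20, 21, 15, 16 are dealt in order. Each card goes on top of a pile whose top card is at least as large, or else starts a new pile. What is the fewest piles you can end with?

7

Place each on the leftmost legal pile:
15 → new pile 1 (tops now [15])
10 → pile 1 (tops now [10])
9 → pile 1 (tops now [9])
19 → new pile 2 (tops now [9, 19])
12 → pile 2 (tops now [9, 12])
23 → new pile 3 (tops now [9, 12, 23])
12 → pile 2 (tops now [9, 12, 23])
15 → pile 3 (tops now [9, 12, 15])
14 → pile 3 (tops now [9, 12, 14])
16 → new pile 4 (tops now [9, 12, 14, 16])
18 → new pile 5 (tops now [9, 12, 14, 16, 18])
18 → pile 5 (tops now [9, 12, 14, 16, 18])
14 → pile 3 (tops now [9, 12, 14, 16, 18])
20 → new pile 6 (tops now [9, 12, 14, 16, 18, 20])
21 → new pile 7 (tops now [9, 12, 14, 16, 18, 20, 21])
15 → pile 4 (tops now [9, 12, 14, 15, 18, 20, 21])
16 → pile 5 (tops now [9, 12, 14, 15, 16, 20, 21])
Seven piles.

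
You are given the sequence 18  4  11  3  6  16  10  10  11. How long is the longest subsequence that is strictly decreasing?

3

Negate each value so 'decreasing' becomes 'increasing', then run patience tails on the negated sequence:
-18 → extends → [-18]
-4 → extends → [-18, -4]
-11 → replaces -4 → [-18, -11]
-3 → extends → [-18, -11, -3]
-6 → replaces -3 → [-18, -11, -6]
-16 → replaces -11 → [-18, -16, -6]
-10 → replaces -6 → [-18, -16, -10]
-10 → already a tail → [-18, -16, -10]
-11 → replaces -10 → [-18, -16, -11]
Three tails, so the longest strictly decreasing subsequence of the original has length 3.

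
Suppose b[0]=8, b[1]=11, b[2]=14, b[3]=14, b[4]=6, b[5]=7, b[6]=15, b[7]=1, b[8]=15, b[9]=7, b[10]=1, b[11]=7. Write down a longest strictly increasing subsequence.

Patience tails give the LIS length; then backtrack through the dp parents:
8 → extends → [8]
11 → extends → [8, 11]
14 → extends → [8, 11, 14]
14 → already a tail → [8, 11, 14]
6 → replaces 8 → [6, 11, 14]
7 → replaces 11 → [6, 7, 14]
15 → extends → [6, 7, 14, 15]
1 → replaces 6 → [1, 7, 14, 15]
15 → already a tail → [1, 7, 14, 15]
7 → already a tail → [1, 7, 14, 15]
1 → already a tail → [1, 7, 14, 15]
7 → already a tail → [1, 7, 14, 15]
Length 4; one witness is 8, 11, 14, 15.

8, 11, 14, 15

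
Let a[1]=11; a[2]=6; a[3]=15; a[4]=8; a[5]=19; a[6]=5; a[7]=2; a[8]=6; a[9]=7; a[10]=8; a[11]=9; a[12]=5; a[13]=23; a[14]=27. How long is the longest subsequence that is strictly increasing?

7

Let dp[i] be the length of the longest such subsequence ending at index i:
i:      1  2  3  4  5  6  7  8  9 10 11 12 13 14
a[i]:  11  6 15  8 19  5  2  6  7  8  9  5 23 27
dp:     1  1  2  2  3  1  1  2  3  4  5  2  6  7
Maximum dp value is 7.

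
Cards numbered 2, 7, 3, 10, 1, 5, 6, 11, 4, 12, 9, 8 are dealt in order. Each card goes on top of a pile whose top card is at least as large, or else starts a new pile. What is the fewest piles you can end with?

Place each on the leftmost legal pile:
2 → new pile 1 (tops now [2])
7 → new pile 2 (tops now [2, 7])
3 → pile 2 (tops now [2, 3])
10 → new pile 3 (tops now [2, 3, 10])
1 → pile 1 (tops now [1, 3, 10])
5 → pile 3 (tops now [1, 3, 5])
6 → new pile 4 (tops now [1, 3, 5, 6])
11 → new pile 5 (tops now [1, 3, 5, 6, 11])
4 → pile 3 (tops now [1, 3, 4, 6, 11])
12 → new pile 6 (tops now [1, 3, 4, 6, 11, 12])
9 → pile 5 (tops now [1, 3, 4, 6, 9, 12])
8 → pile 5 (tops now [1, 3, 4, 6, 8, 12])
Six piles.

6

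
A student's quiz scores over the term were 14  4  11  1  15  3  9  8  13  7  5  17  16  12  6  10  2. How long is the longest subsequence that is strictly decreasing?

7

Negate each value so 'decreasing' becomes 'increasing', then run patience tails on the negated sequence:
-14 → extends → [-14]
-4 → extends → [-14, -4]
-11 → replaces -4 → [-14, -11]
-1 → extends → [-14, -11, -1]
-15 → replaces -14 → [-15, -11, -1]
-3 → replaces -1 → [-15, -11, -3]
-9 → replaces -3 → [-15, -11, -9]
-8 → extends → [-15, -11, -9, -8]
-13 → replaces -11 → [-15, -13, -9, -8]
-7 → extends → [-15, -13, -9, -8, -7]
-5 → extends → [-15, -13, -9, -8, -7, -5]
-17 → replaces -15 → [-17, -13, -9, -8, -7, -5]
-16 → replaces -13 → [-17, -16, -9, -8, -7, -5]
-12 → replaces -9 → [-17, -16, -12, -8, -7, -5]
-6 → replaces -5 → [-17, -16, -12, -8, -7, -6]
-10 → replaces -8 → [-17, -16, -12, -10, -7, -6]
-2 → extends → [-17, -16, -12, -10, -7, -6, -2]
Seven tails, so the longest strictly decreasing subsequence of the original has length 7.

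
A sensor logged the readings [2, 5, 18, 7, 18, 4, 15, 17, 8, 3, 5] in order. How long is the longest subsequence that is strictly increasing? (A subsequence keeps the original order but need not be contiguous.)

5

Track the smallest tail for each achievable length (strict):
2 → extends → [2]
5 → extends → [2, 5]
18 → extends → [2, 5, 18]
7 → replaces 18 → [2, 5, 7]
18 → extends → [2, 5, 7, 18]
4 → replaces 5 → [2, 4, 7, 18]
15 → replaces 18 → [2, 4, 7, 15]
17 → extends → [2, 4, 7, 15, 17]
8 → replaces 15 → [2, 4, 7, 8, 17]
3 → replaces 4 → [2, 3, 7, 8, 17]
5 → replaces 7 → [2, 3, 5, 8, 17]
Five tails, so the longest strictly increasing subsequence has length 5 (e.g. 2, 5, 7, 15, 17).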